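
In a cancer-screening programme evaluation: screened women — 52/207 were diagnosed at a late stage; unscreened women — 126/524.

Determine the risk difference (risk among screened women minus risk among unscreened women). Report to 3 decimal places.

risk, screened women = 52/207 = 0.2512
risk, unscreened women = 126/524 = 0.2405
risk difference = 0.2512 − 0.2405 = 0.011

0.011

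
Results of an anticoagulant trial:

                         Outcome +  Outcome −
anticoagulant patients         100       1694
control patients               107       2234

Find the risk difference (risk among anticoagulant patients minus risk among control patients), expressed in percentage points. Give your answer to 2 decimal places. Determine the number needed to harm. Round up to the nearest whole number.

risk, anticoagulant patients = 100/1794 = 0.05574
risk, control patients = 107/2341 = 0.04571
risk difference = 0.05574 − 0.04571 = 0.01003 → 1.00 percentage points
absolute risk difference = 0.010034
1 / 0.010034 = 99.661 → round up → 100

RD = 1.00; NNH = 100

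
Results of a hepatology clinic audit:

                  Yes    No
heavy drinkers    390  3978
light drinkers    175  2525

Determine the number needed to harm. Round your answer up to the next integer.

risk, heavy drinkers = 390/4368 = 0.089286
risk, light drinkers = 175/2700 = 0.064815
absolute risk difference = 0.024471
1 / 0.024471 = 40.865 → round up → 41

41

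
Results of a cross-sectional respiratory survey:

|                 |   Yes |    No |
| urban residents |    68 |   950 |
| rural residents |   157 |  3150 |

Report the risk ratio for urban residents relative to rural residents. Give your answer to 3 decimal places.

RR: 1.407

risk, urban residents = 68/1018 = 0.06680
risk, rural residents = 157/3307 = 0.04748
RR = 0.06680 / 0.04748 = 1.407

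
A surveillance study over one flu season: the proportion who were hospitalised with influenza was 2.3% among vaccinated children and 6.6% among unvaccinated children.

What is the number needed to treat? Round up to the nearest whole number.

absolute risk difference = 0.043000
1 / 0.043000 = 23.256 → round up → 24

NNT ≈ 24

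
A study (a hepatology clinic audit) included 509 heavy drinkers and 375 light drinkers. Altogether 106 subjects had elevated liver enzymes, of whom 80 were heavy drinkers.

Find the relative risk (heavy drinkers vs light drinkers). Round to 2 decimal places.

heavy drinkers without the outcome: 509 − 80 = 429
light drinkers with the outcome: 106 − 80 = 26
light drinkers without the outcome: 375 − 26 = 349
risk, heavy drinkers = 80/509 = 0.1572
risk, light drinkers = 26/375 = 0.0693
RR = 0.1572 / 0.0693 = 2.27

2.27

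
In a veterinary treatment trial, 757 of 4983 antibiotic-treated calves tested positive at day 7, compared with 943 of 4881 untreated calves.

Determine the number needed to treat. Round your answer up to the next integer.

25

risk, antibiotic-treated calves = 757/4983 = 0.151917
risk, untreated calves = 943/4881 = 0.193198
absolute risk difference = 0.041282
1 / 0.041282 = 24.224 → round up → 25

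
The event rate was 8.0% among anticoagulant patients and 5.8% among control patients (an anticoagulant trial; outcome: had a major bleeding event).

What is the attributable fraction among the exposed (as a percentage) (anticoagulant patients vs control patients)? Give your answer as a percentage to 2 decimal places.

AR% = (0.0800 − 0.0580) / 0.0800 = 0.2750 → 27.50%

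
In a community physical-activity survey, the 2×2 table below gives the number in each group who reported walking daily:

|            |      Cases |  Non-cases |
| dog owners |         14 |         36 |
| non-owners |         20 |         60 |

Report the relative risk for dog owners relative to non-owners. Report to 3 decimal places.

risk, dog owners = 14/50 = 0.2800
risk, non-owners = 20/80 = 0.2500
RR = 0.2800 / 0.2500 = 1.120

1.120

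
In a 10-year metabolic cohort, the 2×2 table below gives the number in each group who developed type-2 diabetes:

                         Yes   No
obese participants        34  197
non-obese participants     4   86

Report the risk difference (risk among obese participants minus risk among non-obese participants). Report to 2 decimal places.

RD = 0.10

risk, obese participants = 34/231 = 0.14719
risk, non-obese participants = 4/90 = 0.04444
risk difference = 0.14719 − 0.04444 = 0.10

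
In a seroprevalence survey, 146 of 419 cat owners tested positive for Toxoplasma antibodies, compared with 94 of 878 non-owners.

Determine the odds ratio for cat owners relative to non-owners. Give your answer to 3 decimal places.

odds, cat owners = 146/273 = 0.5348
odds, non-owners = 94/784 = 0.1199
OR = 0.5348 / 0.1199 = 4.460

4.460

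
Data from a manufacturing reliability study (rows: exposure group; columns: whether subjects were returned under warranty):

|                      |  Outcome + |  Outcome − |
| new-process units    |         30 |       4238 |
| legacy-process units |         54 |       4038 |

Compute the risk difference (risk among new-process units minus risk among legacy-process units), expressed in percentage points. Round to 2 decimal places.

-0.62

risk, new-process units = 30/4268 = 0.00703
risk, legacy-process units = 54/4092 = 0.01320
risk difference = 0.00703 − 0.01320 = -0.00617 → -0.62 percentage points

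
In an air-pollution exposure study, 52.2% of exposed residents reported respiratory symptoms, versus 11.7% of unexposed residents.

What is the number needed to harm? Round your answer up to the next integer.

absolute risk difference = 0.405000
1 / 0.405000 = 2.469 → round up → 3

3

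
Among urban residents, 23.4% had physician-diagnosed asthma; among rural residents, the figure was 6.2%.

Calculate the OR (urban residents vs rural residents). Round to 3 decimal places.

odds, urban residents = 0.2340/0.7660 = 0.3055
odds, rural residents = 0.0620/0.9380 = 0.0661
OR = 0.3055 / 0.0661 = 4.622

OR ≈ 4.622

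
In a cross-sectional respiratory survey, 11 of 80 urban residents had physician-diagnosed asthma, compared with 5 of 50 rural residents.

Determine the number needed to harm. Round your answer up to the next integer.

risk, urban residents = 11/80 = 0.137500
risk, rural residents = 5/50 = 0.100000
absolute risk difference = 0.037500
1 / 0.037500 = 26.667 → round up → 27

NNH: 27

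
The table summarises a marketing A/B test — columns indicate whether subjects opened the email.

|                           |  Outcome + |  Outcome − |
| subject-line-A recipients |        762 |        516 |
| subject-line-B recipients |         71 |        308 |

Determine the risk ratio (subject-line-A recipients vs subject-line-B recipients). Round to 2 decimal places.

RR: 3.18

risk, subject-line-A recipients = 762/1278 = 0.5962
risk, subject-line-B recipients = 71/379 = 0.1873
RR = 0.5962 / 0.1873 = 3.18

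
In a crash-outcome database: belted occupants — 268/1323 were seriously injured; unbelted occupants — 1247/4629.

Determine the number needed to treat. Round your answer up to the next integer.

risk, belted occupants = 268/1323 = 0.202570
risk, unbelted occupants = 1247/4629 = 0.269389
absolute risk difference = 0.066819
1 / 0.066819 = 14.966 → round up → 15

15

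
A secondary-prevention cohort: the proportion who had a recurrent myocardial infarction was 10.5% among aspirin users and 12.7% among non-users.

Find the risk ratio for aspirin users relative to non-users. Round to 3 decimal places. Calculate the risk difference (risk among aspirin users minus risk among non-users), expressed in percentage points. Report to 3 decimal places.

RR = 0.1050 / 0.1270 = 0.827
risk difference = 0.1050 − 0.1270 = -0.0220 → -2.200 percentage points

RR = 0.827; RD = -2.200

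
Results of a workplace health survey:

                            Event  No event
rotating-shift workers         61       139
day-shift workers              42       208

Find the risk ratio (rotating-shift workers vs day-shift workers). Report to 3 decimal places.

risk, rotating-shift workers = 61/200 = 0.3050
risk, day-shift workers = 42/250 = 0.1680
RR = 0.3050 / 0.1680 = 1.815

1.815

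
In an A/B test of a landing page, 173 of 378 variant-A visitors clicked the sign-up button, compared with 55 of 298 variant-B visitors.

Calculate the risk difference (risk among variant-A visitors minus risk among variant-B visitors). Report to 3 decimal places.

RD ≈ 0.273

risk, variant-A visitors = 173/378 = 0.4577
risk, variant-B visitors = 55/298 = 0.1846
risk difference = 0.4577 − 0.1846 = 0.273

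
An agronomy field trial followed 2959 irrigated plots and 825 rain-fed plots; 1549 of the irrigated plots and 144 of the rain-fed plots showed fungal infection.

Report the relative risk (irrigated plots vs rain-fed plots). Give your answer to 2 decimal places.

risk, irrigated plots = 1549/2959 = 0.5235
risk, rain-fed plots = 144/825 = 0.1745
RR = 0.5235 / 0.1745 = 3.00

RR ≈ 3.00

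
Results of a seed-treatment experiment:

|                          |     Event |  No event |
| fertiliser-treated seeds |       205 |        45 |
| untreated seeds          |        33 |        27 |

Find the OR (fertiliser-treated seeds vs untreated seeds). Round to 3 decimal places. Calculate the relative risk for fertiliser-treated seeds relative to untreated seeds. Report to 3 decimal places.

OR = 3.727; RR = 1.491

OR = (205 × 27) / (45 × 33) = 5535/1485 ≈ 3.727
risk, fertiliser-treated seeds = 205/250 = 0.8200
risk, untreated seeds = 33/60 = 0.5500
RR = 0.8200 / 0.5500 = 1.491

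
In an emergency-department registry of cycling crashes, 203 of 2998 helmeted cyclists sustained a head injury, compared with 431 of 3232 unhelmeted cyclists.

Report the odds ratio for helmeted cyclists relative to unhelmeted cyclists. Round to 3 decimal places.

odds, helmeted cyclists = 203/2795 = 0.0726
odds, unhelmeted cyclists = 431/2801 = 0.1539
OR = 0.0726 / 0.1539 = 0.472

0.472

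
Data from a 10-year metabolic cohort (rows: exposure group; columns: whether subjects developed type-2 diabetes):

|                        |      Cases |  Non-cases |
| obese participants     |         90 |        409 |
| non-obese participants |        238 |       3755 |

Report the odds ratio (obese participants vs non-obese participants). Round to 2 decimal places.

OR = (90 × 3755) / (409 × 238) = 337950/97342 ≈ 3.47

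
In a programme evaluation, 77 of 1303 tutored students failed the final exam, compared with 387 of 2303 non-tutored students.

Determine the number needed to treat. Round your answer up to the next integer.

10

risk, tutored students = 77/1303 = 0.059094
risk, non-tutored students = 387/2303 = 0.168042
absolute risk difference = 0.108947
1 / 0.108947 = 9.179 → round up → 10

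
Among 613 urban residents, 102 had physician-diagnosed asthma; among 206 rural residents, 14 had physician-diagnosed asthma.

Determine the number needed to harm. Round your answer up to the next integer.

risk, urban residents = 102/613 = 0.166395
risk, rural residents = 14/206 = 0.067961
absolute risk difference = 0.098434
1 / 0.098434 = 10.159 → round up → 11

NNH = 11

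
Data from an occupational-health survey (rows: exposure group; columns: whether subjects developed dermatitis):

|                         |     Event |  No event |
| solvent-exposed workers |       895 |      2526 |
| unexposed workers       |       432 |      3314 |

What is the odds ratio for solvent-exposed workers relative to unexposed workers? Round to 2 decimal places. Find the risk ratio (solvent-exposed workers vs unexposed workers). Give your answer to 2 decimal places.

OR = (895 × 3314) / (2526 × 432) = 2966030/1091232 ≈ 2.72
risk, solvent-exposed workers = 895/3421 = 0.2616
risk, unexposed workers = 432/3746 = 0.1153
RR = 0.2616 / 0.1153 = 2.27

OR = 2.72; RR = 2.27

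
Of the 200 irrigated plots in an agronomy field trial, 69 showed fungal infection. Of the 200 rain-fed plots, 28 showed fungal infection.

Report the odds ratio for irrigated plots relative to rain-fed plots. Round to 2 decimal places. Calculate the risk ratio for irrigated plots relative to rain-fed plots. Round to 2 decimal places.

odds, irrigated plots = 69/131 = 0.5267
odds, rain-fed plots = 28/172 = 0.1628
OR = 0.5267 / 0.1628 = 3.24
risk, irrigated plots = 69/200 = 0.3450
risk, rain-fed plots = 28/200 = 0.1400
RR = 0.3450 / 0.1400 = 2.46

OR = 3.24; RR = 2.46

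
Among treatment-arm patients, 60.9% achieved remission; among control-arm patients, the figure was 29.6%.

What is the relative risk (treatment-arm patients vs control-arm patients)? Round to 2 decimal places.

RR = 0.6090 / 0.2960 = 2.06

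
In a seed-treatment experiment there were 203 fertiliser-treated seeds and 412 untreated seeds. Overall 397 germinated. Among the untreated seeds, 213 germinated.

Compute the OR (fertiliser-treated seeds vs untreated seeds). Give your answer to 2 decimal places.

OR: 9.05

fertiliser-treated seeds with the outcome: 397 − 213 = 184
fertiliser-treated seeds without the outcome: 203 − 184 = 19
untreated seeds without the outcome: 412 − 213 = 199
OR = (184 × 199) / (19 × 213) = 36616/4047 ≈ 9.05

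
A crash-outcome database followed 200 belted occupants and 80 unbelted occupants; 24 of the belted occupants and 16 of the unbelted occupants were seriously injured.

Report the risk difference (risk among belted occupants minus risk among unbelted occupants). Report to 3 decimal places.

RD: -0.080

risk, belted occupants = 24/200 = 0.1200
risk, unbelted occupants = 16/80 = 0.2000
risk difference = 0.1200 − 0.2000 = -0.080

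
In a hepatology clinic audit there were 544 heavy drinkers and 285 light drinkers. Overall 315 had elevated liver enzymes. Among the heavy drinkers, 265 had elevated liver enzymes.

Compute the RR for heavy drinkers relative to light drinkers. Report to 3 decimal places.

heavy drinkers without the outcome: 544 − 265 = 279
light drinkers with the outcome: 315 − 265 = 50
light drinkers without the outcome: 285 − 50 = 235
risk, heavy drinkers = 265/544 = 0.4871
risk, light drinkers = 50/285 = 0.1754
RR = 0.4871 / 0.1754 = 2.777

RR: 2.777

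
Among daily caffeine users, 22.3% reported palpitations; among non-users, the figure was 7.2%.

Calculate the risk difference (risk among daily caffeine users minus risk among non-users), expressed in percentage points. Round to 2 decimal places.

RD ≈ 15.10

risk difference = 0.2230 − 0.0720 = 0.1510 → 15.10 percentage points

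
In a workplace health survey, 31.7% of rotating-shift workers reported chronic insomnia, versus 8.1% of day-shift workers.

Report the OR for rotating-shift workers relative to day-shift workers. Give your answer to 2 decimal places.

OR ≈ 5.27

odds, rotating-shift workers = 0.3170/0.6830 = 0.4641
odds, day-shift workers = 0.0810/0.9190 = 0.0881
OR = 0.4641 / 0.0881 = 5.27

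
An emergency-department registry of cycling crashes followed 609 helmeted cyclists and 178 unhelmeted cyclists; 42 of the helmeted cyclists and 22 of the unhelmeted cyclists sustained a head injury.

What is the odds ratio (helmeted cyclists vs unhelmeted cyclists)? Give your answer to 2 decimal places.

OR = (42 × 156) / (567 × 22) = 6552/12474 ≈ 0.53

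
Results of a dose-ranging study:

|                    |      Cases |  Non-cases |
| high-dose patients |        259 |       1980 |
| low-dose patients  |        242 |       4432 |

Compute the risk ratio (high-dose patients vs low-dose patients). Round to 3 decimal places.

risk, high-dose patients = 259/2239 = 0.1157
risk, low-dose patients = 242/4674 = 0.0518
RR = 0.1157 / 0.0518 = 2.234

RR = 2.234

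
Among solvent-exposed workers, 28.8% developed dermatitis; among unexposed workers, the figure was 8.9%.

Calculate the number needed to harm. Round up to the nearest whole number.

NNH ≈ 6

absolute risk difference = 0.199000
1 / 0.199000 = 5.025 → round up → 6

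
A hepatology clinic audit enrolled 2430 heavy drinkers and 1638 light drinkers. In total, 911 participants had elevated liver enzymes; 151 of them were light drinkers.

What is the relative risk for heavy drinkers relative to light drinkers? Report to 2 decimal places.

RR ≈ 3.39

heavy drinkers with the outcome: 911 − 151 = 760
heavy drinkers without the outcome: 2430 − 760 = 1670
light drinkers without the outcome: 1638 − 151 = 1487
risk, heavy drinkers = 760/2430 = 0.3128
risk, light drinkers = 151/1638 = 0.0922
RR = 0.3128 / 0.0922 = 3.39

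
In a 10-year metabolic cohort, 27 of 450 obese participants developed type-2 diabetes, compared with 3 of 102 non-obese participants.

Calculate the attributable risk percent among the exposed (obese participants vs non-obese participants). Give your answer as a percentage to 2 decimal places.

risk, obese participants = 27/450 = 0.06000
risk, non-obese participants = 3/102 = 0.02941
AR% = (0.06000 − 0.02941) / 0.06000 = 0.5098 → 50.98%

50.98%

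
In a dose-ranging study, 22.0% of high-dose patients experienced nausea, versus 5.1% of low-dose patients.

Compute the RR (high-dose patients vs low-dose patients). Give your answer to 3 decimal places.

RR = 0.2200 / 0.0510 = 4.314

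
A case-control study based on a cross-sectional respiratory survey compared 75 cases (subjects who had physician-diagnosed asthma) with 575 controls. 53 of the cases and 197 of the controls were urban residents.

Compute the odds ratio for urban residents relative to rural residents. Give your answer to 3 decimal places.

OR = (53 × 378) / (197 × 22) = 20034/4334 ≈ 4.623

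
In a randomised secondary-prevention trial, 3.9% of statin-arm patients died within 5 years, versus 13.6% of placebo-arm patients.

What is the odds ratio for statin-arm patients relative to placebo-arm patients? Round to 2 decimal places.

OR = 0.26

odds, statin-arm patients = 0.03900/0.96100 = 0.04058
odds, placebo-arm patients = 0.13600/0.86400 = 0.15741
OR = 0.04058 / 0.15741 = 0.26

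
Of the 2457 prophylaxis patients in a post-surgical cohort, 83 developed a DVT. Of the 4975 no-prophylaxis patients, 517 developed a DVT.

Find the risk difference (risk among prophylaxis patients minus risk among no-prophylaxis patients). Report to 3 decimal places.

risk, prophylaxis patients = 83/2457 = 0.03378
risk, no-prophylaxis patients = 517/4975 = 0.10392
risk difference = 0.03378 − 0.10392 = -0.070

-0.070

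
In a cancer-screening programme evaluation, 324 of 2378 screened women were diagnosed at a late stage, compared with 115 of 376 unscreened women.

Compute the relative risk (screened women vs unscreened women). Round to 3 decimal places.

RR: 0.445

risk, screened women = 324/2378 = 0.1362
risk, unscreened women = 115/376 = 0.3059
RR = 0.1362 / 0.3059 = 0.445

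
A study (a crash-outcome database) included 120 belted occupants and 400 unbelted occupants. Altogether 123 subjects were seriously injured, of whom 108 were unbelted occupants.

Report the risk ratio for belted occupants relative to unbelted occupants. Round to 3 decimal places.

RR: 0.463

belted occupants with the outcome: 123 − 108 = 15
belted occupants without the outcome: 120 − 15 = 105
unbelted occupants without the outcome: 400 − 108 = 292
risk, belted occupants = 15/120 = 0.1250
risk, unbelted occupants = 108/400 = 0.2700
RR = 0.1250 / 0.2700 = 0.463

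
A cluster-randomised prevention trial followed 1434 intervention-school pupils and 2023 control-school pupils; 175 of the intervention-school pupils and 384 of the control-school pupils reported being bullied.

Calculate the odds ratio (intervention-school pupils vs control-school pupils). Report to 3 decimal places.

odds, intervention-school pupils = 175/1259 = 0.1390
odds, control-school pupils = 384/1639 = 0.2343
OR = 0.1390 / 0.2343 = 0.593

OR: 0.593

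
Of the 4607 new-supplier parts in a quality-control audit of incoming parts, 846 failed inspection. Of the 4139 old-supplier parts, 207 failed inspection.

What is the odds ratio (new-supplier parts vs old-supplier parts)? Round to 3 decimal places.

OR = (846 × 3932) / (3761 × 207) = 3326472/778527 ≈ 4.273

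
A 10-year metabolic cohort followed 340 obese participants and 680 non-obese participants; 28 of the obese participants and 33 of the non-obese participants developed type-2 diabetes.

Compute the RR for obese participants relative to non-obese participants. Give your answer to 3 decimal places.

risk, obese participants = 28/340 = 0.08235
risk, non-obese participants = 33/680 = 0.04853
RR = 0.08235 / 0.04853 = 1.697

1.697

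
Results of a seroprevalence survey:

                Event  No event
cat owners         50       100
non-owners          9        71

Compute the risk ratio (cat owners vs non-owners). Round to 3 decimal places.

risk, cat owners = 50/150 = 0.3333
risk, non-owners = 9/80 = 0.1125
RR = 0.3333 / 0.1125 = 2.963

RR ≈ 2.963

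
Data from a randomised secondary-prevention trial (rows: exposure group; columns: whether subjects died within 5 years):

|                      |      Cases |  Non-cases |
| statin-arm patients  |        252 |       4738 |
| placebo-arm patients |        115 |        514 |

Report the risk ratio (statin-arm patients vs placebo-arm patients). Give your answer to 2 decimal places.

risk, statin-arm patients = 252/4990 = 0.0505
risk, placebo-arm patients = 115/629 = 0.1828
RR = 0.0505 / 0.1828 = 0.28

RR: 0.28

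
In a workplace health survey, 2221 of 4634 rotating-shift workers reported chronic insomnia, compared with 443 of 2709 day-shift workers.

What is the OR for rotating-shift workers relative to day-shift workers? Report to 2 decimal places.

odds, rotating-shift workers = 2221/2413 = 0.9204
odds, day-shift workers = 443/2266 = 0.1955
OR = 0.9204 / 0.1955 = 4.71

OR ≈ 4.71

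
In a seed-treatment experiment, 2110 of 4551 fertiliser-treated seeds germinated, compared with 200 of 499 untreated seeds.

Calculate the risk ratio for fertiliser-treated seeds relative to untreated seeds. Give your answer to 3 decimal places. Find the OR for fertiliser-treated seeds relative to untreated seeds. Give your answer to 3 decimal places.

risk, fertiliser-treated seeds = 2110/4551 = 0.4636
risk, untreated seeds = 200/499 = 0.4008
RR = 0.4636 / 0.4008 = 1.157
OR = (2110 × 299) / (2441 × 200) = 630890/488200 ≈ 1.292

RR = 1.157; OR = 1.292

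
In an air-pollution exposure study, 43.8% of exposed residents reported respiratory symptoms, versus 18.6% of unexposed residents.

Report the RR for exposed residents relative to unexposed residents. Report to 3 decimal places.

RR = 0.4380 / 0.1860 = 2.355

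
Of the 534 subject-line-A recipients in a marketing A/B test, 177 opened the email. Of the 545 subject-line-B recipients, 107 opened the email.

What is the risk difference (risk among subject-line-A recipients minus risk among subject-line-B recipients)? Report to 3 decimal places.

risk, subject-line-A recipients = 177/534 = 0.3315
risk, subject-line-B recipients = 107/545 = 0.1963
risk difference = 0.3315 − 0.1963 = 0.135

RD: 0.135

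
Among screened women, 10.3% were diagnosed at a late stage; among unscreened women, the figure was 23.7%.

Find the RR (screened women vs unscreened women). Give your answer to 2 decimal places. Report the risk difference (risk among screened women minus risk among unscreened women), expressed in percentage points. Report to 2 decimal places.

RR = 0.43; RD = -13.40

RR = 0.1030 / 0.2370 = 0.43
risk difference = 0.1030 − 0.2370 = -0.1340 → -13.40 percentage points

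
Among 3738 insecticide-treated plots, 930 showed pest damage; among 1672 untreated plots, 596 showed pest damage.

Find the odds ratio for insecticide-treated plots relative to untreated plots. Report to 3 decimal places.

odds, insecticide-treated plots = 930/2808 = 0.3312
odds, untreated plots = 596/1076 = 0.5539
OR = 0.3312 / 0.5539 = 0.598

0.598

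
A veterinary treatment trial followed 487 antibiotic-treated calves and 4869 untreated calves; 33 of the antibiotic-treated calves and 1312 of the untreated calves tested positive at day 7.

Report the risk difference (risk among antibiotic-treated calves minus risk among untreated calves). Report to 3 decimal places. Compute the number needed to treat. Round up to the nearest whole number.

risk, antibiotic-treated calves = 33/487 = 0.0678
risk, untreated calves = 1312/4869 = 0.2695
risk difference = 0.0678 − 0.2695 = -0.202
absolute risk difference = 0.201698
1 / 0.201698 = 4.958 → round up → 5

RD = -0.202; NNT = 5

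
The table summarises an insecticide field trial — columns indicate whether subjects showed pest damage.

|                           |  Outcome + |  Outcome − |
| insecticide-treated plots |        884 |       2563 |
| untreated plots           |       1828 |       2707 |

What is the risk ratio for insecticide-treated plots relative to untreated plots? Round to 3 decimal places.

risk, insecticide-treated plots = 884/3447 = 0.2565
risk, untreated plots = 1828/4535 = 0.4031
RR = 0.2565 / 0.4031 = 0.636

0.636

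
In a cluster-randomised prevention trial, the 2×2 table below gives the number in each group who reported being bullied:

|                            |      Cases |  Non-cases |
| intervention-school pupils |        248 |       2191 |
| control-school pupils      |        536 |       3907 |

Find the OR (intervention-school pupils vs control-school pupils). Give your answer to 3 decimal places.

OR = (248 × 3907) / (2191 × 536) = 968936/1174376 ≈ 0.825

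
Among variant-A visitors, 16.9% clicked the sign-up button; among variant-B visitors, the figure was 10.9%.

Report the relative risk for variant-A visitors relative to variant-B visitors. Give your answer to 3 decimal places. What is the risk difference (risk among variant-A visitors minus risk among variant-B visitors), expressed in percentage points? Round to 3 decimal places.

RR = 1.550; RD = 6.000

RR = 0.1690 / 0.1090 = 1.550
risk difference = 0.1690 − 0.1090 = 0.0600 → 6.000 percentage points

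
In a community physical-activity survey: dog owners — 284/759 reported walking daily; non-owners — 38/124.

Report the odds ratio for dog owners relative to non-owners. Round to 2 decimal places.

odds, dog owners = 284/475 = 0.5979
odds, non-owners = 38/86 = 0.4419
OR = 0.5979 / 0.4419 = 1.35

1.35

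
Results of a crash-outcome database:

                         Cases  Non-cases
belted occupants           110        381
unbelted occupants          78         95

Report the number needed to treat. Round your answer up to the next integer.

risk, belted occupants = 110/491 = 0.224033
risk, unbelted occupants = 78/173 = 0.450867
absolute risk difference = 0.226834
1 / 0.226834 = 4.409 → round up → 5

NNT ≈ 5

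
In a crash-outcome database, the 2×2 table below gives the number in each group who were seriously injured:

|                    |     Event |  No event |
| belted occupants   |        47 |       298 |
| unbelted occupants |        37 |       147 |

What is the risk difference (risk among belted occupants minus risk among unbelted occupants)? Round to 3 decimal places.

RD ≈ -0.065

risk, belted occupants = 47/345 = 0.1362
risk, unbelted occupants = 37/184 = 0.2011
risk difference = 0.1362 − 0.2011 = -0.065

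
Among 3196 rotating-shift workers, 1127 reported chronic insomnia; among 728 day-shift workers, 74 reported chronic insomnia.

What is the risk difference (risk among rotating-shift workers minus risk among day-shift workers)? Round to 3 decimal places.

0.251

risk, rotating-shift workers = 1127/3196 = 0.3526
risk, day-shift workers = 74/728 = 0.1016
risk difference = 0.3526 − 0.1016 = 0.251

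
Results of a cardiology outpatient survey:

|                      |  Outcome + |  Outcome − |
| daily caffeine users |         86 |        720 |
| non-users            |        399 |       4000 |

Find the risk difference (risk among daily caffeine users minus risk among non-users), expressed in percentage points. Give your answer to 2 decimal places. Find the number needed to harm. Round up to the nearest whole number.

RD = 1.60; NNH = 63

risk, daily caffeine users = 86/806 = 0.1067
risk, non-users = 399/4399 = 0.0907
risk difference = 0.1067 − 0.0907 = 0.0160 → 1.60 percentage points
absolute risk difference = 0.015997
1 / 0.015997 = 62.512 → round up → 63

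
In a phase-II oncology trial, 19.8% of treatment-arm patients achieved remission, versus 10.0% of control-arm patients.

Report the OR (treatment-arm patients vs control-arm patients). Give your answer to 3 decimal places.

2.222

odds, treatment-arm patients = 0.1980/0.8020 = 0.2469
odds, control-arm patients = 0.1000/0.9000 = 0.1111
OR = 0.2469 / 0.1111 = 2.222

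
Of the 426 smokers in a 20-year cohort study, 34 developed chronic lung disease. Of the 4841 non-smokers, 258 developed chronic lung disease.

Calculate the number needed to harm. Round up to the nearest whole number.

risk, smokers = 34/426 = 0.079812
risk, non-smokers = 258/4841 = 0.053295
absolute risk difference = 0.026517
1 / 0.026517 = 37.712 → round up → 38

38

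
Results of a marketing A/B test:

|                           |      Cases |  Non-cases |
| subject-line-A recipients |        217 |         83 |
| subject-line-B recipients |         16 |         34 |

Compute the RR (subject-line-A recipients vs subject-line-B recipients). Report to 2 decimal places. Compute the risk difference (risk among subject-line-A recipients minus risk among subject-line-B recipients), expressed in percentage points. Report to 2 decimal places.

risk, subject-line-A recipients = 217/300 = 0.7233
risk, subject-line-B recipients = 16/50 = 0.3200
RR = 0.7233 / 0.3200 = 2.26
risk difference = 0.7233 − 0.3200 = 0.4033 → 40.33 percentage points

RR = 2.26; RD = 40.33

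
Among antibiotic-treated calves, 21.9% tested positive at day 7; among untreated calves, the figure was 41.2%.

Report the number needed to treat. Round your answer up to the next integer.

NNT: 6

absolute risk difference = 0.193000
1 / 0.193000 = 5.181 → round up → 6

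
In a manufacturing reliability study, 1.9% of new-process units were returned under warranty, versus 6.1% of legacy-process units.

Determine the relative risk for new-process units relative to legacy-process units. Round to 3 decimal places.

RR = 0.01900 / 0.06100 = 0.311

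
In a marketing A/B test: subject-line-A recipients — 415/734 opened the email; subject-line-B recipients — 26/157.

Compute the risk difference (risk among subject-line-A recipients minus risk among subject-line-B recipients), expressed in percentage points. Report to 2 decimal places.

39.98

risk, subject-line-A recipients = 415/734 = 0.5654
risk, subject-line-B recipients = 26/157 = 0.1656
risk difference = 0.5654 − 0.1656 = 0.3998 → 39.98 percentage points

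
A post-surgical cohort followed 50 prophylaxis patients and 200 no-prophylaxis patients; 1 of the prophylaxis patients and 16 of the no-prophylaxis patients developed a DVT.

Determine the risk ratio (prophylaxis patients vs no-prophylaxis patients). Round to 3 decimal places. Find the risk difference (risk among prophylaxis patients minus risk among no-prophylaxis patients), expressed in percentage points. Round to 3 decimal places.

risk, prophylaxis patients = 1/50 = 0.02000
risk, no-prophylaxis patients = 16/200 = 0.08000
RR = 0.02000 / 0.08000 = 0.250
risk difference = 0.02000 − 0.08000 = -0.06000 → -6.000 percentage points

RR = 0.250; RD = -6.000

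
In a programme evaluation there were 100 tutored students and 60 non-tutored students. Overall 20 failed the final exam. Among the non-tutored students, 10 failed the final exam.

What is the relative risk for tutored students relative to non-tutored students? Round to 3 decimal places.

tutored students with the outcome: 20 − 10 = 10
tutored students without the outcome: 100 − 10 = 90
non-tutored students without the outcome: 60 − 10 = 50
risk, tutored students = 10/100 = 0.1000
risk, non-tutored students = 10/60 = 0.1667
RR = 0.1000 / 0.1667 = 0.600

0.600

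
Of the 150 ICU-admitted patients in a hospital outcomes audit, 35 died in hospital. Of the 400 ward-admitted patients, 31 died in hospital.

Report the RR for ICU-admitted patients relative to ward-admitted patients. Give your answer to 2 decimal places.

3.01

risk, ICU-admitted patients = 35/150 = 0.2333
risk, ward-admitted patients = 31/400 = 0.0775
RR = 0.2333 / 0.0775 = 3.01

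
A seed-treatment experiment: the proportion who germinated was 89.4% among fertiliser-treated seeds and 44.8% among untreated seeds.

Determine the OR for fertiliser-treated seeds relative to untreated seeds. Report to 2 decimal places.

10.39

odds, fertiliser-treated seeds = 0.8940/0.1060 = 8.4340
odds, untreated seeds = 0.4480/0.5520 = 0.8116
OR = 8.4340 / 0.8116 = 10.39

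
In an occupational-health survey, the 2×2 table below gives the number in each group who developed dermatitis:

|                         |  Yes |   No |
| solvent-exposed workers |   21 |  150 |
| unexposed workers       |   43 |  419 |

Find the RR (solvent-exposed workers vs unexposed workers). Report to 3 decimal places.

risk, solvent-exposed workers = 21/171 = 0.1228
risk, unexposed workers = 43/462 = 0.0931
RR = 0.1228 / 0.0931 = 1.319

RR: 1.319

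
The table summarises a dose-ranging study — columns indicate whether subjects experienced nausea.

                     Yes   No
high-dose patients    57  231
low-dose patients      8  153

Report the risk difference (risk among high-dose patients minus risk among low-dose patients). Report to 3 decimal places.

risk, high-dose patients = 57/288 = 0.19792
risk, low-dose patients = 8/161 = 0.04969
risk difference = 0.19792 − 0.04969 = 0.148

0.148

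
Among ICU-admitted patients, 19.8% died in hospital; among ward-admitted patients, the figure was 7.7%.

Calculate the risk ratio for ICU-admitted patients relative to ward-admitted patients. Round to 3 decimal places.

RR = 0.1980 / 0.0770 = 2.571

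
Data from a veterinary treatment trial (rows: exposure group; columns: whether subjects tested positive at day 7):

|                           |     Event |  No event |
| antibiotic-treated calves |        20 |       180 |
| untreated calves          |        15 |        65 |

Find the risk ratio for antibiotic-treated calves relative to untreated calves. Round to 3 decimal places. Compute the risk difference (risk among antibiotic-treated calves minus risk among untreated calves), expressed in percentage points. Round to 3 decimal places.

RR = 0.533; RD = -8.750

risk, antibiotic-treated calves = 20/200 = 0.1000
risk, untreated calves = 15/80 = 0.1875
RR = 0.1000 / 0.1875 = 0.533
risk difference = 0.1000 − 0.1875 = -0.0875 → -8.750 percentage points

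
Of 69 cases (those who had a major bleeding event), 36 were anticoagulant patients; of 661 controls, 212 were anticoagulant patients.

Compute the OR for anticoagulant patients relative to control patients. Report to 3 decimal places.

odds, anticoagulant patients = 36/212 = 0.1698
odds, control patients = 33/449 = 0.0735
OR = 0.1698 / 0.0735 = 2.310

OR = 2.310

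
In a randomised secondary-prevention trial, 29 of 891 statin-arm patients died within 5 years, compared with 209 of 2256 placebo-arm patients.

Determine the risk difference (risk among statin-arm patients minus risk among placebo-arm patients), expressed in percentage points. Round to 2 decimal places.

RD ≈ -6.01

risk, statin-arm patients = 29/891 = 0.03255
risk, placebo-arm patients = 209/2256 = 0.09264
risk difference = 0.03255 − 0.09264 = -0.06009 → -6.01 percentage points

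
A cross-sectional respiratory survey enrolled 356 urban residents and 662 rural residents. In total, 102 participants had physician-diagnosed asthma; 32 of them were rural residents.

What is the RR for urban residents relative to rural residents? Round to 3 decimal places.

RR ≈ 4.068

urban residents with the outcome: 102 − 32 = 70
urban residents without the outcome: 356 − 70 = 286
rural residents without the outcome: 662 − 32 = 630
risk, urban residents = 70/356 = 0.19663
risk, rural residents = 32/662 = 0.04834
RR = 0.19663 / 0.04834 = 4.068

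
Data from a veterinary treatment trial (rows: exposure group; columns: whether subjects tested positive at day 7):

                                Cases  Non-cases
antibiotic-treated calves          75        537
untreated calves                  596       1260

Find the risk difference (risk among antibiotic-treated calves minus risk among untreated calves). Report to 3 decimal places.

-0.199

risk, antibiotic-treated calves = 75/612 = 0.1225
risk, untreated calves = 596/1856 = 0.3211
risk difference = 0.1225 − 0.3211 = -0.199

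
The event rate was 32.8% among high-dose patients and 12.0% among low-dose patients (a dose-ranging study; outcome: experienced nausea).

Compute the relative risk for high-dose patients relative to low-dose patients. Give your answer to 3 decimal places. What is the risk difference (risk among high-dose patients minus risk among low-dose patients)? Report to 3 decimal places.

RR = 2.733; RD = 0.208

RR = 0.3280 / 0.1200 = 2.733
risk difference = 0.3280 − 0.1200 = 0.208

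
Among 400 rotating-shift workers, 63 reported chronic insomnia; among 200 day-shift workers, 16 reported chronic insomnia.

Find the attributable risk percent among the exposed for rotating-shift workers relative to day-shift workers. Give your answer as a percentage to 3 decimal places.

AR% ≈ 49.206%

risk, rotating-shift workers = 63/400 = 0.1575
risk, day-shift workers = 16/200 = 0.0800
AR% = (0.1575 − 0.0800) / 0.1575 = 0.4921 → 49.206%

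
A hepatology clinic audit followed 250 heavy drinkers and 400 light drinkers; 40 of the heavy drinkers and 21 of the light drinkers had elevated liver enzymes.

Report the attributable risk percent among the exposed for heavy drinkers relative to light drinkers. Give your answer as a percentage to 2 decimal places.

67.19%

risk, heavy drinkers = 40/250 = 0.1600
risk, light drinkers = 21/400 = 0.0525
AR% = (0.1600 − 0.0525) / 0.1600 = 0.6719 → 67.19%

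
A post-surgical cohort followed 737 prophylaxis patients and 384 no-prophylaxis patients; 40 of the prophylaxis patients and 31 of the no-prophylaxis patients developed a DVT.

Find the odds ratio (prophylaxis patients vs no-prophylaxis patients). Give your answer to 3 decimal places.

OR = (40 × 353) / (697 × 31) = 14120/21607 ≈ 0.653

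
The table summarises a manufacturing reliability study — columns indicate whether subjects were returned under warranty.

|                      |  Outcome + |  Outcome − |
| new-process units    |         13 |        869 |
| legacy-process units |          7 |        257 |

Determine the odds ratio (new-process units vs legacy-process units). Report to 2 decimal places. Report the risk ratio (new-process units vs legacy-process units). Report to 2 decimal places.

OR = 0.55; RR = 0.56

OR = (13 × 257) / (869 × 7) = 3341/6083 ≈ 0.55
risk, new-process units = 13/882 = 0.01474
risk, legacy-process units = 7/264 = 0.02652
RR = 0.01474 / 0.02652 = 0.56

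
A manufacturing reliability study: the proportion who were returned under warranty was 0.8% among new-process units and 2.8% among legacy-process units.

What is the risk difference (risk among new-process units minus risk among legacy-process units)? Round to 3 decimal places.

risk difference = 0.00800 − 0.02800 = -0.020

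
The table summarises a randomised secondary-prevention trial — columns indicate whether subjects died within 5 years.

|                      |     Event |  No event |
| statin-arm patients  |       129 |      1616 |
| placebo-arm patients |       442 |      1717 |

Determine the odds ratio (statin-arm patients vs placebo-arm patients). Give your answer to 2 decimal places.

OR: 0.31

odds, statin-arm patients = 129/1616 = 0.0798
odds, placebo-arm patients = 442/1717 = 0.2574
OR = 0.0798 / 0.2574 = 0.31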